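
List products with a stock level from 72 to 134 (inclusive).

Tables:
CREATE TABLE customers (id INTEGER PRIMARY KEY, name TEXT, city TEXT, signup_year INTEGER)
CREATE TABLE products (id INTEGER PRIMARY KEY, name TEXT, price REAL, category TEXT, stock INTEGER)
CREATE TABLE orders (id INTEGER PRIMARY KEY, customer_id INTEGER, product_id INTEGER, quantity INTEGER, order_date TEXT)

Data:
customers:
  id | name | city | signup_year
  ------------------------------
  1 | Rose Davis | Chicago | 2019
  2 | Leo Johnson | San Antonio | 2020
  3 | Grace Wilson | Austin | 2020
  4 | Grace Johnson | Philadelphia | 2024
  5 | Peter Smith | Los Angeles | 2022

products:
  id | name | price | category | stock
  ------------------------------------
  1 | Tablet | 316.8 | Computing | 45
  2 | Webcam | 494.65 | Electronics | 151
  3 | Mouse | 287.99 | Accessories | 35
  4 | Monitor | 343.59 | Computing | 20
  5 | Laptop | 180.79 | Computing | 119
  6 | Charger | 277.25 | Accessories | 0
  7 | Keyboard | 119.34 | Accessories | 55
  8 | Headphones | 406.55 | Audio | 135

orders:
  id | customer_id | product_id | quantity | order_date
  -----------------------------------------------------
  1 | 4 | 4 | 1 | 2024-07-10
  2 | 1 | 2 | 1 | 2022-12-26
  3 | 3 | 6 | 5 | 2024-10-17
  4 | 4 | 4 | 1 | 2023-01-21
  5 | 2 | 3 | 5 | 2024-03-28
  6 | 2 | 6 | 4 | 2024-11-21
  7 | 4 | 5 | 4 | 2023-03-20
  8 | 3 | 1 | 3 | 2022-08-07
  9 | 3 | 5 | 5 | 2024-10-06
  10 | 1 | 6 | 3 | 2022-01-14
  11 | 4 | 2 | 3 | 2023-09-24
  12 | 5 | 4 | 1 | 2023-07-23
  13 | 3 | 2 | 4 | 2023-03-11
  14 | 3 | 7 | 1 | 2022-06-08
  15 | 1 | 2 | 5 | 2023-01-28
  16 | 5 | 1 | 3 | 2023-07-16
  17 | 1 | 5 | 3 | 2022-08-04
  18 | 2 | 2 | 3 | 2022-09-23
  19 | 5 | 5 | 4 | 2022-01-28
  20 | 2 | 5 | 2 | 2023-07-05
SELECT name, stock FROM products WHERE stock BETWEEN 72 AND 134

Execution result:
name | stock
Laptop | 119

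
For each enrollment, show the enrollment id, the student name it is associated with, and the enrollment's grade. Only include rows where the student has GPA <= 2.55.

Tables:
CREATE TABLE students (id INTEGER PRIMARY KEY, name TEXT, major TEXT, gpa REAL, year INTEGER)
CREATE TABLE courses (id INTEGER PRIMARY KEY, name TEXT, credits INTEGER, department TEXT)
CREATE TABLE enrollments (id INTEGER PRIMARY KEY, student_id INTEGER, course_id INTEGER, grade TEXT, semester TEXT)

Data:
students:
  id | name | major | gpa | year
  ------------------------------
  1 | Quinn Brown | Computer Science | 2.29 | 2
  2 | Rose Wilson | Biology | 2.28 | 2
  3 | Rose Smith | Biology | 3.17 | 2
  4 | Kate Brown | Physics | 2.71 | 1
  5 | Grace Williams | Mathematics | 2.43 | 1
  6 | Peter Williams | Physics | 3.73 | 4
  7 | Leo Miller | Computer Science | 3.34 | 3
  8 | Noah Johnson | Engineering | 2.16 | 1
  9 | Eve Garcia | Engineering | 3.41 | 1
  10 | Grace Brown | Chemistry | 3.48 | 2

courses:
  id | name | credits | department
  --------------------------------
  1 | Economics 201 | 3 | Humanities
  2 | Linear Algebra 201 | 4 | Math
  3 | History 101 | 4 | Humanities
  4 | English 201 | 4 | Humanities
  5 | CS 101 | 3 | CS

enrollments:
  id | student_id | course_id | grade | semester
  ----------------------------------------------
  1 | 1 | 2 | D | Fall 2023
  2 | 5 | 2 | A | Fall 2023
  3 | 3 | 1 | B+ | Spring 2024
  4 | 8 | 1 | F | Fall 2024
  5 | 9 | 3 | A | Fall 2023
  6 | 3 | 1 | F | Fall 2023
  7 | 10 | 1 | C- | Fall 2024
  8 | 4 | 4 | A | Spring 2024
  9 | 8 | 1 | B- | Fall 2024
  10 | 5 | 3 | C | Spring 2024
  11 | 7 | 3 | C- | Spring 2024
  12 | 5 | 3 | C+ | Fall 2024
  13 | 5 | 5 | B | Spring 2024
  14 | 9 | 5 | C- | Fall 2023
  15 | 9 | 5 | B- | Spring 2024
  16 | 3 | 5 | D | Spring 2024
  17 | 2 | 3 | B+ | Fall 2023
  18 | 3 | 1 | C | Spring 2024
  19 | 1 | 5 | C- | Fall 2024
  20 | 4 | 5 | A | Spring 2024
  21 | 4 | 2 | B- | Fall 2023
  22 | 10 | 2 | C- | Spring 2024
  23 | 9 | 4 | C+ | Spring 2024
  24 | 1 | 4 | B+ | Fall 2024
SELECT c.id, p.name AS student, c.grade FROM enrollments c JOIN students p ON c.student_id = p.id WHERE p.gpa <= 2.55

Execution result:
id | student | grade
1 | Quinn Brown | D
2 | Grace Williams | A
4 | Noah Johnson | F
9 | Noah Johnson | B-
10 | Grace Williams | C
12 | Grace Williams | C+
13 | Grace Williams | B
17 | Rose Wilson | B+
19 | Quinn Brown | C-
24 | Quinn Brown | B+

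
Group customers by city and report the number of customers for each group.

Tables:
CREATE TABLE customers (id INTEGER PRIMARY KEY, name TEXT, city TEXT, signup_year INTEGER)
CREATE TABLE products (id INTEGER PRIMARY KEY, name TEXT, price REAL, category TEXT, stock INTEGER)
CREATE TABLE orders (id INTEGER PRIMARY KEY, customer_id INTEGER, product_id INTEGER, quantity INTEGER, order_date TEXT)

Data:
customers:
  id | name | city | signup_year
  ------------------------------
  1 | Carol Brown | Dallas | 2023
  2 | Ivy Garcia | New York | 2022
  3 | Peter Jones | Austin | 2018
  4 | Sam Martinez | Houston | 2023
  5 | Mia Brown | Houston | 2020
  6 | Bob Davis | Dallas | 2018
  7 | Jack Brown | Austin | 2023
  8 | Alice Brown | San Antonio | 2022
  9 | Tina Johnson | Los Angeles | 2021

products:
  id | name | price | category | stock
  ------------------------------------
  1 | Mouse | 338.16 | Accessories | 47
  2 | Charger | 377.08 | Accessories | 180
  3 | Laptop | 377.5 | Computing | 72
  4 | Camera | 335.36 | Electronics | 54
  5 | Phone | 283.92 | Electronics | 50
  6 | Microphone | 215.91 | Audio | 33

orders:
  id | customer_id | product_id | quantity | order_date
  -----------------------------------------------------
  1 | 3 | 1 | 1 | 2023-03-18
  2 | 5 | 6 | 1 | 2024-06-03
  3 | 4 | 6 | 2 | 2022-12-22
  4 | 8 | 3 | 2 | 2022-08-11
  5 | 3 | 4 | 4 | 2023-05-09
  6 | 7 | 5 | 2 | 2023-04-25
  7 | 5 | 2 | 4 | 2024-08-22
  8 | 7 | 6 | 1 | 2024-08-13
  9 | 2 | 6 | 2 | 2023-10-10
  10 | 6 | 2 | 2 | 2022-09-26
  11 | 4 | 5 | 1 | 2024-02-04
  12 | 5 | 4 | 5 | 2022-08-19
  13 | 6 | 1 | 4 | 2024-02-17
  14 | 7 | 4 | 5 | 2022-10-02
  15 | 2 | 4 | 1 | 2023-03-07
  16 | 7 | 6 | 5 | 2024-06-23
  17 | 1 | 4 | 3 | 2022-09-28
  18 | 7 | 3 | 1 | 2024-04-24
SELECT city, COUNT(*) AS n FROM customers GROUP BY city

Execution result:
city | n
Austin | 2
Dallas | 2
Houston | 2
Los Angeles | 1
New York | 1
San Antonio | 1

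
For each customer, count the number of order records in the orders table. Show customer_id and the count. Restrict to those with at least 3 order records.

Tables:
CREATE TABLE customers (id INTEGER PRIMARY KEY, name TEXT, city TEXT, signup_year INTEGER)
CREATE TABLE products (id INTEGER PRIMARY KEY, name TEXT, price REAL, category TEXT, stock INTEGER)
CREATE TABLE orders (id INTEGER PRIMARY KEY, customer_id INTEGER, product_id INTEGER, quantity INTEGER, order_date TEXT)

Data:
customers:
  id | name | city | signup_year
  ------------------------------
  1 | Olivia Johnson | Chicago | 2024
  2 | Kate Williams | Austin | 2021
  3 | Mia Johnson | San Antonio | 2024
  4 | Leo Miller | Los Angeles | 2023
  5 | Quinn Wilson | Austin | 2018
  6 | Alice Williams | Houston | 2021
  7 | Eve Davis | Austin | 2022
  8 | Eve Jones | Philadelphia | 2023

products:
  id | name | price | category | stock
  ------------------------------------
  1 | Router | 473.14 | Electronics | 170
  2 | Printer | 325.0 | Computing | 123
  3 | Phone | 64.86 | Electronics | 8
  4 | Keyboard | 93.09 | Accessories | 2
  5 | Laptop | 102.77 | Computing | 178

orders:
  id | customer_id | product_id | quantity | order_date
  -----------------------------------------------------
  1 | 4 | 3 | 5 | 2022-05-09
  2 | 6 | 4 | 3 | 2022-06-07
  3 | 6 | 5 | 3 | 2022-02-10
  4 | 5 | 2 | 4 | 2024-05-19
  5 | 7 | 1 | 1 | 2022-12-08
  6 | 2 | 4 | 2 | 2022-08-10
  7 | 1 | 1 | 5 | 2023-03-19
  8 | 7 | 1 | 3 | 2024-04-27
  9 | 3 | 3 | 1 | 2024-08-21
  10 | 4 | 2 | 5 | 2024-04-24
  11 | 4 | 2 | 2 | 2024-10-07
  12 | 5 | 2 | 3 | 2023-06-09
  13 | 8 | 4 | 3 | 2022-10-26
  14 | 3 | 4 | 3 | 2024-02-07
SELECT customer_id, COUNT(*) AS order_count FROM orders GROUP BY customer_id HAVING COUNT(*) >= 3

Execution result:
customer_id | order_count
4 | 3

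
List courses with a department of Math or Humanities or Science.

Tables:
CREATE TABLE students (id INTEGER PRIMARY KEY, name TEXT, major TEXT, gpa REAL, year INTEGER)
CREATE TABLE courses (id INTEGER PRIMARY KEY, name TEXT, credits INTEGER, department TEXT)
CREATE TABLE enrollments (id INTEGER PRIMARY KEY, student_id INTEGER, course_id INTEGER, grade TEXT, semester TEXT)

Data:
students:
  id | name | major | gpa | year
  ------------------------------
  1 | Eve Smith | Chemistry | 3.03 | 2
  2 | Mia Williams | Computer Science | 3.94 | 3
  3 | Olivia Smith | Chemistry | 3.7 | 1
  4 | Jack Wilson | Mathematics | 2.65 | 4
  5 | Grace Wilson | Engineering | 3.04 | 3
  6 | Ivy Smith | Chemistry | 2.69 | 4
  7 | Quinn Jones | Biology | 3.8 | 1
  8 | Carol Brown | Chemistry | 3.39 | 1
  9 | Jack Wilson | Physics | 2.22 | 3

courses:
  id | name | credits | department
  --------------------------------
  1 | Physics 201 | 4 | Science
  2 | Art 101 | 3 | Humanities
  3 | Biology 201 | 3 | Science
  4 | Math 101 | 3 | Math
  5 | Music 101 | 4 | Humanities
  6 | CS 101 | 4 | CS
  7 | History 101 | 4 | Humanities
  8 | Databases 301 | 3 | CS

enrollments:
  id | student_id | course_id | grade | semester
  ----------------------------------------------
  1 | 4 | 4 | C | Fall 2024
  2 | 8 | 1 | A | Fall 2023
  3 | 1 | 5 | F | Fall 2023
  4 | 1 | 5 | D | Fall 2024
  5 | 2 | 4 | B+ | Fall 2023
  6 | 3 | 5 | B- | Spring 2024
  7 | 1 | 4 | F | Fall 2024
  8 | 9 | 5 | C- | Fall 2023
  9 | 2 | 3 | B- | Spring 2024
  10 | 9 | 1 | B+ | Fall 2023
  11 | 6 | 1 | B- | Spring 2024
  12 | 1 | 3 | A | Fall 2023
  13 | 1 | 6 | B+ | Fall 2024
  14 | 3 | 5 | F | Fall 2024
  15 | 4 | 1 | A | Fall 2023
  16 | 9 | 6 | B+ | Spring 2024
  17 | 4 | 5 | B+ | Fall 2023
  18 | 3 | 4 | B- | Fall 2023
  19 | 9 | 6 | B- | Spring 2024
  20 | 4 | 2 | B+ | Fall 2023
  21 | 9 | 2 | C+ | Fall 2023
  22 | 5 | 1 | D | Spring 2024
SELECT name, department FROM courses WHERE department IN ('Math', 'Humanities', 'Science')

Execution result:
name | department
Physics 201 | Science
Art 101 | Humanities
Biology 201 | Science
Math 101 | Math
Music 101 | Humanities
History 101 | Humanities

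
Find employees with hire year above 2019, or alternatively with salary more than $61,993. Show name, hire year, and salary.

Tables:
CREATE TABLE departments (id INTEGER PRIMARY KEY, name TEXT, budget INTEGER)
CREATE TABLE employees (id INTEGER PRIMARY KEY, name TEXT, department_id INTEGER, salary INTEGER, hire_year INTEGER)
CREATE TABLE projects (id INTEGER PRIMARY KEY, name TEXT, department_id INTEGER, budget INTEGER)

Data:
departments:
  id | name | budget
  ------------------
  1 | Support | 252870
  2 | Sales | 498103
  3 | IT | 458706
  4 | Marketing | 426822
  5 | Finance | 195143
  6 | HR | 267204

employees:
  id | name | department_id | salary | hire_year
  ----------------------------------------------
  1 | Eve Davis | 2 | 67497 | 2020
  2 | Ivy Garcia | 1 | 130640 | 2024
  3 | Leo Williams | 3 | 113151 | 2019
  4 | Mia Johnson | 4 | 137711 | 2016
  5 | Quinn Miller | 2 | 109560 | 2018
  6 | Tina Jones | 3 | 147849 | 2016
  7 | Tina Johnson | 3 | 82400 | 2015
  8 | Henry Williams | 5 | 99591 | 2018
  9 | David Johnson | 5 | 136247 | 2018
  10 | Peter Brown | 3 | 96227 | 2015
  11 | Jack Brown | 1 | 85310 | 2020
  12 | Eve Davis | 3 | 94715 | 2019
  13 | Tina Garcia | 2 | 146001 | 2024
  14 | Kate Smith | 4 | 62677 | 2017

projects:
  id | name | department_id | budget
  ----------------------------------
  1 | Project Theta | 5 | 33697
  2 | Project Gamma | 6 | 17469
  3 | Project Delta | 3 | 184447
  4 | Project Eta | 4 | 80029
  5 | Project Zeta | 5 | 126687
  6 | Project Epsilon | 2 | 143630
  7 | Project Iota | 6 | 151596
SELECT name, hire_year, salary FROM employees WHERE hire_year > 2019 OR salary > 61993

Execution result:
name | hire_year | salary
Eve Davis | 2020 | 67497
Ivy Garcia | 2024 | 130640
Leo Williams | 2019 | 113151
Mia Johnson | 2016 | 137711
Quinn Miller | 2018 | 109560
Tina Jones | 2016 | 147849
Tina Johnson | 2015 | 82400
Henry Williams | 2018 | 99591
David Johnson | 2018 | 136247
Peter Brown | 2015 | 96227
Jack Brown | 2020 | 85310
Eve Davis | 2019 | 94715
Tina Garcia | 2024 | 146001
Kate Smith | 2017 | 62677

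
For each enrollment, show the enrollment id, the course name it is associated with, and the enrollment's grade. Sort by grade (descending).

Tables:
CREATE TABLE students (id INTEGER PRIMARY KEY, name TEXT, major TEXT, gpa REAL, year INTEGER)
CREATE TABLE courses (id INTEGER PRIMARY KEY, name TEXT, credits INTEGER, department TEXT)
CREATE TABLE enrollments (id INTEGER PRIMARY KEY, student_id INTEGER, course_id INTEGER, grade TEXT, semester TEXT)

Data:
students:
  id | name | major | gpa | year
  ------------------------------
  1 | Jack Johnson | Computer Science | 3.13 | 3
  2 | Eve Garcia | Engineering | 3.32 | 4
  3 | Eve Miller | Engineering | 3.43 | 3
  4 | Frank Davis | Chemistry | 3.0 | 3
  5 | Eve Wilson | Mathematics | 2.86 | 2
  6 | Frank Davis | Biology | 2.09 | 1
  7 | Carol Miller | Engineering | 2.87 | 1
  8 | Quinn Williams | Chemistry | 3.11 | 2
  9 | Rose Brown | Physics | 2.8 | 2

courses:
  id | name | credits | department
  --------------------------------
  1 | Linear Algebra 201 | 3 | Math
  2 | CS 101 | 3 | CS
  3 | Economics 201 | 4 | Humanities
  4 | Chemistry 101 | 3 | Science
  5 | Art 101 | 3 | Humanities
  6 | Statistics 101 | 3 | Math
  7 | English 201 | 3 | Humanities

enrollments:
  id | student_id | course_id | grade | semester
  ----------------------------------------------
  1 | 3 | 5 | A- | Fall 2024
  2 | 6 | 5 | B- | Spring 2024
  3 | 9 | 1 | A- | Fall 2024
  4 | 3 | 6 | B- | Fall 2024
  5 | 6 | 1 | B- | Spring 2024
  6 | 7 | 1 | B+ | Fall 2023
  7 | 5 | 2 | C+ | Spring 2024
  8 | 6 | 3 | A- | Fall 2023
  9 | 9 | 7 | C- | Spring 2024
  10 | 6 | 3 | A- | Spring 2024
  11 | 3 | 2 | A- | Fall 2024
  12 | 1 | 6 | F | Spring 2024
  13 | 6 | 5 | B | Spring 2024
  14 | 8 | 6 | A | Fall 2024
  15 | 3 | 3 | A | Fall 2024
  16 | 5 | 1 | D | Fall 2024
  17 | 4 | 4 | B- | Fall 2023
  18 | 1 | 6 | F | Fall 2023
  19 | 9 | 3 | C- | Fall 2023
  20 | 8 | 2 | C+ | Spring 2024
SELECT c.id, p.name AS course, c.grade FROM enrollments c JOIN courses p ON c.course_id = p.id ORDER BY c.grade DESC

Execution result:
id | course | grade
12 | Statistics 101 | F
18 | Statistics 101 | F
16 | Linear Algebra 201 | D
9 | English 201 | C-
19 | Economics 201 | C-
7 | CS 101 | C+
20 | CS 101 | C+
2 | Art 101 | B-
4 | Statistics 101 | B-
5 | Linear Algebra 201 | B-
17 | Chemistry 101 | B-
6 | Linear Algebra 201 | B+
13 | Art 101 | B
1 | Art 101 | A-
3 | Linear Algebra 201 | A-
8 | Economics 201 | A-
10 | Economics 201 | A-
11 | CS 101 | A-
14 | Statistics 101 | A
15 | Economics 201 | A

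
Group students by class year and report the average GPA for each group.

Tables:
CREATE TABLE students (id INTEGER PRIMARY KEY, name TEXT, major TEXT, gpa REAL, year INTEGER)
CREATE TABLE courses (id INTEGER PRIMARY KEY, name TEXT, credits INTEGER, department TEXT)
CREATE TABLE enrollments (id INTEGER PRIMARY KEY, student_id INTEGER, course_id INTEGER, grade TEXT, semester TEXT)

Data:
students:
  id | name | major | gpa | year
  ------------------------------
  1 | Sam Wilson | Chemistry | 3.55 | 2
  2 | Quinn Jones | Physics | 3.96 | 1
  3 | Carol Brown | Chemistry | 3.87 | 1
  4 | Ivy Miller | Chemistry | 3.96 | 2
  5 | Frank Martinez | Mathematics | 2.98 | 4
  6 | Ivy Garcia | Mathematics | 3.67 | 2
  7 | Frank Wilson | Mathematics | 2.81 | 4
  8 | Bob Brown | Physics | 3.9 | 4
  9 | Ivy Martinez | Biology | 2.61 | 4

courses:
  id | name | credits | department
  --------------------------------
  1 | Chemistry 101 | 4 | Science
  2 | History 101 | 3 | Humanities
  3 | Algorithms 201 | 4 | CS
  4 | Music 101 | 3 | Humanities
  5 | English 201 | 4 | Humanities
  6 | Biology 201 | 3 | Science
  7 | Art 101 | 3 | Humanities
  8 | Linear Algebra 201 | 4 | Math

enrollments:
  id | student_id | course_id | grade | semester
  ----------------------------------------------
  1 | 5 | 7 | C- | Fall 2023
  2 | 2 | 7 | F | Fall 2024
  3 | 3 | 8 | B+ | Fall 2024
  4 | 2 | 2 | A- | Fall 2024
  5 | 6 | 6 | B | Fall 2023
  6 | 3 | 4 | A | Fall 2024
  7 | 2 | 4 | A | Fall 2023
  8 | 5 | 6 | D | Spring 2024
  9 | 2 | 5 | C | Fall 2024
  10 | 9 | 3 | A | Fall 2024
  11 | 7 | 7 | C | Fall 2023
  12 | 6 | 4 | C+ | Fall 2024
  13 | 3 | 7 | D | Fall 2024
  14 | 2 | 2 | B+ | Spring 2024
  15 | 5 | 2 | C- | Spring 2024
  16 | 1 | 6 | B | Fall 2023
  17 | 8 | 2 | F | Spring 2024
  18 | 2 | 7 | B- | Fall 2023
SELECT year, AVG(gpa) AS avg_gpa FROM students GROUP BY year

Execution result:
year | avg_gpa
1 | 3.92
2 | 3.73
4 | 3.08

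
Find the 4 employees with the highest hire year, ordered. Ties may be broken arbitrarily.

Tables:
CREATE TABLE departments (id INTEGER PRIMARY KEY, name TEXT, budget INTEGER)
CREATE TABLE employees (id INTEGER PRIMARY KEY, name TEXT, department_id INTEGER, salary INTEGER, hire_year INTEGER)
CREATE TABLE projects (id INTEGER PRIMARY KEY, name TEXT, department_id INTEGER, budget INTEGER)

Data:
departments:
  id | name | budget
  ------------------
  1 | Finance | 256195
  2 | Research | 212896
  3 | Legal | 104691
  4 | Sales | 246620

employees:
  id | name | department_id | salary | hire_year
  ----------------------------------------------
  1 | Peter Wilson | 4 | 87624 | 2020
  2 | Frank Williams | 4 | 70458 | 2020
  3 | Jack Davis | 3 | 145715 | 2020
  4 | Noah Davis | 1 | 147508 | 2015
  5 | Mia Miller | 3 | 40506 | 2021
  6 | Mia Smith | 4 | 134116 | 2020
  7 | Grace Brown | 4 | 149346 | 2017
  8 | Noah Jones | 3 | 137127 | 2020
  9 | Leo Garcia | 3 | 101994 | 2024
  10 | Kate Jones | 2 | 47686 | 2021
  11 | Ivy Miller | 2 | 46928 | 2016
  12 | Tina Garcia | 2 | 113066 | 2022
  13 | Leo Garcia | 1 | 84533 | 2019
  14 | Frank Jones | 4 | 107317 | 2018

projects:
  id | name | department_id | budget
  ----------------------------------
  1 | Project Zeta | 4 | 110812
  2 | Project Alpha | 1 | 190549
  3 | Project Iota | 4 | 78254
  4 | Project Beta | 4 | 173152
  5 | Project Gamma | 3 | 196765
SELECT name, hire_year FROM employees ORDER BY hire_year DESC LIMIT 4

Execution result:
name | hire_year
Leo Garcia | 2024
Tina Garcia | 2022
Mia Miller | 2021
Kate Jones | 2021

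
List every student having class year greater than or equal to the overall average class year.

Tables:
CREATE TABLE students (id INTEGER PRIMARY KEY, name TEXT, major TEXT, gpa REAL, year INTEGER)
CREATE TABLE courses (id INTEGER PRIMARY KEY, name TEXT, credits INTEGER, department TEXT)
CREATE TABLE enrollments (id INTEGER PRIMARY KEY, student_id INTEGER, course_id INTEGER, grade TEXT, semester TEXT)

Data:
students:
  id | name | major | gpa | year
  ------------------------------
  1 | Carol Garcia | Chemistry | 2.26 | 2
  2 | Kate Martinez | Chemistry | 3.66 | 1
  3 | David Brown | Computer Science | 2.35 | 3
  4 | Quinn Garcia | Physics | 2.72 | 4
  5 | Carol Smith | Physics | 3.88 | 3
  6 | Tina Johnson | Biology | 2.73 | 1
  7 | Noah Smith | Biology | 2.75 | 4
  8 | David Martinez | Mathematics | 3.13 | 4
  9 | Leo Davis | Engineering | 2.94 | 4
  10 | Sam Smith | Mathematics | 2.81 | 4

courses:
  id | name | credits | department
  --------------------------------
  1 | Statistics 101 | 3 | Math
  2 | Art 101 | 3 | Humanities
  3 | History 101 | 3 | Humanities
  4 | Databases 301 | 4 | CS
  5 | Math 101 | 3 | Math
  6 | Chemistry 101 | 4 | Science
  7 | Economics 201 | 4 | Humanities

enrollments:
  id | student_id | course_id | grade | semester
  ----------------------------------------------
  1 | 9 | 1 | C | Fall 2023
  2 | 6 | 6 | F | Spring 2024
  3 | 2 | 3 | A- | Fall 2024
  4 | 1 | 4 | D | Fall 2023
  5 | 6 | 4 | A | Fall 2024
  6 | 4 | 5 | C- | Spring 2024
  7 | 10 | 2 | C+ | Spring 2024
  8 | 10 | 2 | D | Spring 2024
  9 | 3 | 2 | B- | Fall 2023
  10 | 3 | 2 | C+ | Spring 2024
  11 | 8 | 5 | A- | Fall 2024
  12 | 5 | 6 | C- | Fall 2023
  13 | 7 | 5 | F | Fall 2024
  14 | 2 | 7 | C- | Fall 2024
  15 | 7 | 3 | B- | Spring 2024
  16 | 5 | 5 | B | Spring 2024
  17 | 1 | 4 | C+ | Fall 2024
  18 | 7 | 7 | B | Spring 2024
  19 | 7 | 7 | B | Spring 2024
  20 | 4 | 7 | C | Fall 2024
SELECT name, year FROM students WHERE year >= (SELECT AVG(year) FROM students)

Execution result:
name | year
David Brown | 3
Quinn Garcia | 4
Carol Smith | 3
Noah Smith | 4
David Martinez | 4
Leo Davis | 4
Sam Smith | 4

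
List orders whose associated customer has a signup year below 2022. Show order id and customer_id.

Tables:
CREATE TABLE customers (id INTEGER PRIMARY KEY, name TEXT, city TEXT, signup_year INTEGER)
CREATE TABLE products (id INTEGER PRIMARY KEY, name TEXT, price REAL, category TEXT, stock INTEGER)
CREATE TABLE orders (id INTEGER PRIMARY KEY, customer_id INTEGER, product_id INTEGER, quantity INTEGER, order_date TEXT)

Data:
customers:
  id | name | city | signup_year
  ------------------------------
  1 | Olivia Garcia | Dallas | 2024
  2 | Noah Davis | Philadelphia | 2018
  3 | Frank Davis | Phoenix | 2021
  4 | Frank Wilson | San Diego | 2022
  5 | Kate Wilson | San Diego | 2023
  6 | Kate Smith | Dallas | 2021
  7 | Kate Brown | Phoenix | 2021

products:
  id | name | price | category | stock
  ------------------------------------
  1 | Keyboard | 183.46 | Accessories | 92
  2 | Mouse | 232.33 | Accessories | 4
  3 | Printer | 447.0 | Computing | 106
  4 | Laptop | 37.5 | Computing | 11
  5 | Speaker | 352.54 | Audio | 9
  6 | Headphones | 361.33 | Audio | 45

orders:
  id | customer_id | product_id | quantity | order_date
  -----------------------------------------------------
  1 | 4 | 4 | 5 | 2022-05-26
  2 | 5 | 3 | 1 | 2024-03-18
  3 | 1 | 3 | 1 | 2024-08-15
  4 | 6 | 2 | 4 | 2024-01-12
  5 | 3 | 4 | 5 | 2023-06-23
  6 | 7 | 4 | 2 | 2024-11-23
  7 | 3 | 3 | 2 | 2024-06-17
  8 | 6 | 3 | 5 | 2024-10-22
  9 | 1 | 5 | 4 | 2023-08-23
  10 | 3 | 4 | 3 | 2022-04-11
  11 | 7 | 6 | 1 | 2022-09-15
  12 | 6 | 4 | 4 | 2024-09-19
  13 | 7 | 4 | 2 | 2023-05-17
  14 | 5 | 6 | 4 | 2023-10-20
SELECT id, customer_id FROM orders WHERE customer_id IN (SELECT id FROM customers WHERE signup_year < 2022)

Execution result:
id | customer_id
4 | 6
5 | 3
6 | 7
7 | 3
8 | 6
10 | 3
11 | 7
12 | 6
13 | 7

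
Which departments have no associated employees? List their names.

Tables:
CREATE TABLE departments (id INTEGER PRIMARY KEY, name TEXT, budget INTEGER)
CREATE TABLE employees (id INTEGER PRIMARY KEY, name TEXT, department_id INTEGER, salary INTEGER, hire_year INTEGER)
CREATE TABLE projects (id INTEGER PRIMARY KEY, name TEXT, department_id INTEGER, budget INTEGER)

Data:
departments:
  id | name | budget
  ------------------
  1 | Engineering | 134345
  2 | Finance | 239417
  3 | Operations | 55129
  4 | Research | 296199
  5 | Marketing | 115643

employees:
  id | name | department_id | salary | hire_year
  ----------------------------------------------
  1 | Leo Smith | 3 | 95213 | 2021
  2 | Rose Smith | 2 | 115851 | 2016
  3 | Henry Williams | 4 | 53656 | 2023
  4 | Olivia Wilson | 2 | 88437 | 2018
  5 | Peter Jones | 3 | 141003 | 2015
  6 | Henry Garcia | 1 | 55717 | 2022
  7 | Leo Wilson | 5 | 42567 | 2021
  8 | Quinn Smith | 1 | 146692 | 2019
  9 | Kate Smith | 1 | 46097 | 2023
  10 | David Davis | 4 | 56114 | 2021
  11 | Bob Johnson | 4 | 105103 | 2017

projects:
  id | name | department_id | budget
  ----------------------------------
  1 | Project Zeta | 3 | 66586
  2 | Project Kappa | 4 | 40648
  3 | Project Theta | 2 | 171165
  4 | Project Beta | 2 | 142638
SELECT p.name FROM departments p LEFT JOIN employees c ON c.department_id = p.id WHERE c.id IS NULL

Execution result:
(no rows)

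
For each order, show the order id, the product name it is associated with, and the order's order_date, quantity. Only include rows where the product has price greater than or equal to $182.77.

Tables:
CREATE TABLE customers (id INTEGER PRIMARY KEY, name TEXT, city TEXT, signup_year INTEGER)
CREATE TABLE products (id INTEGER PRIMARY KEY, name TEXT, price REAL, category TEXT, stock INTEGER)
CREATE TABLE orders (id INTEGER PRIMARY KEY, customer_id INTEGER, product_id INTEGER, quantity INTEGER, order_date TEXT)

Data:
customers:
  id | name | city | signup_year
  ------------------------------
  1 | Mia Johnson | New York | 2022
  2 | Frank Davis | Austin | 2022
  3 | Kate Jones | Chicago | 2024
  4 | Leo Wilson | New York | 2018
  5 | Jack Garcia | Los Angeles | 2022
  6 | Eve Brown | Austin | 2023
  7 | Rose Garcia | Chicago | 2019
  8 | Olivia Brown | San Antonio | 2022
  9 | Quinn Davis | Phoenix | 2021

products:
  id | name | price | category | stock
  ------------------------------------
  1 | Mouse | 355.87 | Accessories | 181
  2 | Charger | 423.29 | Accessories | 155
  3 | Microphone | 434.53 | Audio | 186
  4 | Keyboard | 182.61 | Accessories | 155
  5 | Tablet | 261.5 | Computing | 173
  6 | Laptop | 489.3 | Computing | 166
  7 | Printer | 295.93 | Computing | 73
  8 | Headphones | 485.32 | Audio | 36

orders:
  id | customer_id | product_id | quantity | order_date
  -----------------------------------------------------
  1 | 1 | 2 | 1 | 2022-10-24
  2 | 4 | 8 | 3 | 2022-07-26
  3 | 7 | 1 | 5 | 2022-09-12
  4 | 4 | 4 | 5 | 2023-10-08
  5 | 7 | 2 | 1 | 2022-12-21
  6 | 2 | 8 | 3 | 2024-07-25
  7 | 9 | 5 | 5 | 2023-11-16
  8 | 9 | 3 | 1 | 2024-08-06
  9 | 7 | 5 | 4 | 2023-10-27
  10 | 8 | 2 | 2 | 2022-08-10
SELECT c.id, p.name AS product, c.order_date, c.quantity FROM orders c JOIN products p ON c.product_id = p.id WHERE p.price >= 182.77

Execution result:
id | product | order_date | quantity
1 | Charger | 2022-10-24 | 1
2 | Headphones | 2022-07-26 | 3
3 | Mouse | 2022-09-12 | 5
5 | Charger | 2022-12-21 | 1
6 | Headphones | 2024-07-25 | 3
7 | Tablet | 2023-11-16 | 5
8 | Microphone | 2024-08-06 | 1
9 | Tablet | 2023-10-27 | 4
10 | Charger | 2022-08-10 | 2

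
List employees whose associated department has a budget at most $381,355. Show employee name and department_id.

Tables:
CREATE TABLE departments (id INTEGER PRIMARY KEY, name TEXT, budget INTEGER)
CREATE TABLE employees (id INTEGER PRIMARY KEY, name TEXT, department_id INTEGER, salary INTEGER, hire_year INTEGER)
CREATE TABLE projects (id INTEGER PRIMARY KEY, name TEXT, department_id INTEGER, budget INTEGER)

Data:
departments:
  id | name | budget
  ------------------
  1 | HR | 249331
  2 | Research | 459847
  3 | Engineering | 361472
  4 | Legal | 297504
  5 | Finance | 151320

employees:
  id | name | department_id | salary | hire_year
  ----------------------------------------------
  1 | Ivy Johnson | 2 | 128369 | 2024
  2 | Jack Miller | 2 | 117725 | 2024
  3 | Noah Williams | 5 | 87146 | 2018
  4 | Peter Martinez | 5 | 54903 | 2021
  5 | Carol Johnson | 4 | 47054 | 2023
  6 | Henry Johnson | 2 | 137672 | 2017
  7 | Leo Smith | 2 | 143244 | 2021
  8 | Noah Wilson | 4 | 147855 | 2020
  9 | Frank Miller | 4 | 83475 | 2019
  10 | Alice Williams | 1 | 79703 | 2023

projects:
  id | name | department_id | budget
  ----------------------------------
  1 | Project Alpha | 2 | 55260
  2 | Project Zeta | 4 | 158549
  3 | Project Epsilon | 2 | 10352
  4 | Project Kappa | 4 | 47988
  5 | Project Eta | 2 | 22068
SELECT name, department_id FROM employees WHERE department_id IN (SELECT id FROM departments WHERE budget <= 381355)

Execution result:
name | department_id
Noah Williams | 5
Peter Martinez | 5
Carol Johnson | 4
Noah Wilson | 4
Frank Miller | 4
Alice Williams | 1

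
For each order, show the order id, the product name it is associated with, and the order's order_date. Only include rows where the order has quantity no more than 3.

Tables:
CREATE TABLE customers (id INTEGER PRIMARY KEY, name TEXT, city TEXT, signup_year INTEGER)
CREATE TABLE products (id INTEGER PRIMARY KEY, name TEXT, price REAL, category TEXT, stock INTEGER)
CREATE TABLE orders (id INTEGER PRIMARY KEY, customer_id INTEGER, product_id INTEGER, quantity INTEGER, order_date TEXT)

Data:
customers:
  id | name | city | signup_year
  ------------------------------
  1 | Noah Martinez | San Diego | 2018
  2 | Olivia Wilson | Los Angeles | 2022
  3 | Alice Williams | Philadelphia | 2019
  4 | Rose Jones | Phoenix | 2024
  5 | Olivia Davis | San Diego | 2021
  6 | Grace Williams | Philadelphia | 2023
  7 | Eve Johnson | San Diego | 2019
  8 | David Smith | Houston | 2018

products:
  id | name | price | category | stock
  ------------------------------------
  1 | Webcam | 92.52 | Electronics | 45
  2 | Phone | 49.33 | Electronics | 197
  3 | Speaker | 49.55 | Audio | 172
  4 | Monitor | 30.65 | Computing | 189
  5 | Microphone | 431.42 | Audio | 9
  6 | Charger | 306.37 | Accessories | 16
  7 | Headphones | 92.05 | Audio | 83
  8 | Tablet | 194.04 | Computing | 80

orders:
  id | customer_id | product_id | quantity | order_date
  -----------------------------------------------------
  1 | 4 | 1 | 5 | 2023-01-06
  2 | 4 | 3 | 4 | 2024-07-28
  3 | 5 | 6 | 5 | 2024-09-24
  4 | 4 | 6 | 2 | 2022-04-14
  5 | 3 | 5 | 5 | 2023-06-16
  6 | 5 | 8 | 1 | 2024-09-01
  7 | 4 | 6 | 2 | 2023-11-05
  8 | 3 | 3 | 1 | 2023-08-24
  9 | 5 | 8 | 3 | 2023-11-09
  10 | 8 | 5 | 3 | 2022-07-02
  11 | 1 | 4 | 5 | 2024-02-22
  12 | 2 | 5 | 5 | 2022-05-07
SELECT c.id, p.name AS product, c.order_date FROM orders c JOIN products p ON c.product_id = p.id WHERE c.quantity <= 3

Execution result:
id | product | order_date
4 | Charger | 2022-04-14
6 | Tablet | 2024-09-01
7 | Charger | 2023-11-05
8 | Speaker | 2023-08-24
9 | Tablet | 2023-11-09
10 | Microphone | 2022-07-02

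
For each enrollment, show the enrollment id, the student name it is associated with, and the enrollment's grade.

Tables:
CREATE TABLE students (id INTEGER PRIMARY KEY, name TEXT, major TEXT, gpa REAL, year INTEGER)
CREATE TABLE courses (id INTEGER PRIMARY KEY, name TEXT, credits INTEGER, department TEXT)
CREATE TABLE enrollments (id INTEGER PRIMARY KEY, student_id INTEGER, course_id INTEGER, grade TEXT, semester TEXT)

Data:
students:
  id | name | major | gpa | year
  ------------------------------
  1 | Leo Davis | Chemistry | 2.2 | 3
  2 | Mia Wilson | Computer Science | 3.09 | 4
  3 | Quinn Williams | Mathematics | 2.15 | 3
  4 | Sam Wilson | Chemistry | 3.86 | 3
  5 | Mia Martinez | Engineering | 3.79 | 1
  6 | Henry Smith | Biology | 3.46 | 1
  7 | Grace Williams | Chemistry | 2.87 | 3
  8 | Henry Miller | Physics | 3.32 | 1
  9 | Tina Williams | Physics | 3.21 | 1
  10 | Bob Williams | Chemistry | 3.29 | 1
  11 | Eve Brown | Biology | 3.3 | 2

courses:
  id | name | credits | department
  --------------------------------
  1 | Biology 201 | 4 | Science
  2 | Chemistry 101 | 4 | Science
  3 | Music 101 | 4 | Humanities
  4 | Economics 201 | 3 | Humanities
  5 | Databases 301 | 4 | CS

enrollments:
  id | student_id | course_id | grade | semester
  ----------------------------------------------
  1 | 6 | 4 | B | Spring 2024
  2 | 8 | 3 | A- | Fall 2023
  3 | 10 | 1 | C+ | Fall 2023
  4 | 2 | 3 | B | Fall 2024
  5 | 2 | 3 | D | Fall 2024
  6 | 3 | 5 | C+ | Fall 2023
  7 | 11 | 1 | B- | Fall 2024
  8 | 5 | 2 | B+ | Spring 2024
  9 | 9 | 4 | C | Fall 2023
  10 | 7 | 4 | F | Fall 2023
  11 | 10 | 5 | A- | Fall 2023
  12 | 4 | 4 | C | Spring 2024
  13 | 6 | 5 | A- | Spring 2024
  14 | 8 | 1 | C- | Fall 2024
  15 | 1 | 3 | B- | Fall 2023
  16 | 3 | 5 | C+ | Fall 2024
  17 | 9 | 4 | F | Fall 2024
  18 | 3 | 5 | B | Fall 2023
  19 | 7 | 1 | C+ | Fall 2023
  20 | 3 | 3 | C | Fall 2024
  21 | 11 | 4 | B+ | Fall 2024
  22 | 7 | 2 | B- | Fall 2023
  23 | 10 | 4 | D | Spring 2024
SELECT c.id, p.name AS student, c.grade FROM enrollments c JOIN students p ON c.student_id = p.id

Execution result:
id | student | grade
1 | Henry Smith | B
2 | Henry Miller | A-
3 | Bob Williams | C+
4 | Mia Wilson | B
5 | Mia Wilson | D
6 | Quinn Williams | C+
7 | Eve Brown | B-
8 | Mia Martinez | B+
9 | Tina Williams | C
10 | Grace Williams | F
11 | Bob Williams | A-
12 | Sam Wilson | C
13 | Henry Smith | A-
14 | Henry Miller | C-
15 | Leo Davis | B-
16 | Quinn Williams | C+
17 | Tina Williams | F
18 | Quinn Williams | B
19 | Grace Williams | C+
20 | Quinn Williams | C
21 | Eve Brown | B+
22 | Grace Williams | B-
23 | Bob Williams | D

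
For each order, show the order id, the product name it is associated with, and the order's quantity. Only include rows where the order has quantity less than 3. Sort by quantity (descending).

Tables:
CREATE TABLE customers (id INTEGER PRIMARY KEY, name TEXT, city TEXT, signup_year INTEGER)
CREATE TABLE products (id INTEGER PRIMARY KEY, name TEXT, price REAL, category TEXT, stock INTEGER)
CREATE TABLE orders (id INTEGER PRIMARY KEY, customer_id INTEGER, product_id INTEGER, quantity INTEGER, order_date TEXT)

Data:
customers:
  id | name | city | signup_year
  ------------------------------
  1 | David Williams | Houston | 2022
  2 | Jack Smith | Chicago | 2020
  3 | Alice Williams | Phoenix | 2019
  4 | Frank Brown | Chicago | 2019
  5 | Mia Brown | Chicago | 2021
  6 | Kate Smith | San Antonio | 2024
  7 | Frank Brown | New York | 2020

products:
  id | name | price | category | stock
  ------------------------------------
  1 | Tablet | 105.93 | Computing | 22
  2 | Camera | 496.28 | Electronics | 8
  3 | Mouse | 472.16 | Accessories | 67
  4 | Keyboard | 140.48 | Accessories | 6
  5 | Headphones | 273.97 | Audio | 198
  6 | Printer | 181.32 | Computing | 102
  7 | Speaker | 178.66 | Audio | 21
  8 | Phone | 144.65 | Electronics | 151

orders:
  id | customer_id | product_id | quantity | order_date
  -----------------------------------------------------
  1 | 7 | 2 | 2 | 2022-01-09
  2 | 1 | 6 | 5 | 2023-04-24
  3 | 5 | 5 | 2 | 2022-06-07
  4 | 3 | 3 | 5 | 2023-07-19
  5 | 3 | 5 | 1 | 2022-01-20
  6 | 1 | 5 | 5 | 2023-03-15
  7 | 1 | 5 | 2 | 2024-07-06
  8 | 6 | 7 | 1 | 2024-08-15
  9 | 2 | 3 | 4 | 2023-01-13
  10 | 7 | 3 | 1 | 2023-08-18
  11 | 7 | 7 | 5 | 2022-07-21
SELECT c.id, p.name AS product, c.quantity FROM orders c JOIN products p ON c.product_id = p.id WHERE c.quantity < 3 ORDER BY c.quantity DESC

Execution result:
id | product | quantity
1 | Camera | 2
3 | Headphones | 2
7 | Headphones | 2
5 | Headphones | 1
8 | Speaker | 1
10 | Mouse | 1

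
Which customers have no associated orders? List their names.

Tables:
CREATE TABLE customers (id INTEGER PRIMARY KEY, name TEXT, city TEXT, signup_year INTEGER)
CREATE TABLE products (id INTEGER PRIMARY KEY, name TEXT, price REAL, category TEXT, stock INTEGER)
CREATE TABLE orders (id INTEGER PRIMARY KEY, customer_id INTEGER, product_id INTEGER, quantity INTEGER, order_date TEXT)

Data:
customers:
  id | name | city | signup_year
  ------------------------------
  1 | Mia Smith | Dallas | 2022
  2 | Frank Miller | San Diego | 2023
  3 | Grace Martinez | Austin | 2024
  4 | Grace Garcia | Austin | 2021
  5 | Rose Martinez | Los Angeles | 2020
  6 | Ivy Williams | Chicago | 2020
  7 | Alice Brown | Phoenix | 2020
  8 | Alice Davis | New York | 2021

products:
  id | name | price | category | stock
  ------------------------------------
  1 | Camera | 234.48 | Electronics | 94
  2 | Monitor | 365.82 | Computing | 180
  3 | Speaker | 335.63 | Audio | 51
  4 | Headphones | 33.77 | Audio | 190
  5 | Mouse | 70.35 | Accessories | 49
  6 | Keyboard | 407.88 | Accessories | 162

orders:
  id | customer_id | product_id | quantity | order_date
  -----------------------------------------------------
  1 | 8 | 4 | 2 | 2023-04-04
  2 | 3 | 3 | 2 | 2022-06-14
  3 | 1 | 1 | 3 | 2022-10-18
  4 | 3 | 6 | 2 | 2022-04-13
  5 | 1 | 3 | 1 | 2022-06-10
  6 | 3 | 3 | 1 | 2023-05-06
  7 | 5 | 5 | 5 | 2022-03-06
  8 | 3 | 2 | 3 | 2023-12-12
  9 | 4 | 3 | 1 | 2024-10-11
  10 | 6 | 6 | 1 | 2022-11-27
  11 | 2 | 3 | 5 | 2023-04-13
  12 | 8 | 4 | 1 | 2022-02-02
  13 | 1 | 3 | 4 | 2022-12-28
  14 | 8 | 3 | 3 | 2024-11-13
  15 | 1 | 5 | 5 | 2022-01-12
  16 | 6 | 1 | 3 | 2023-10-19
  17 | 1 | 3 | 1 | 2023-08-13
SELECT p.name FROM customers p LEFT JOIN orders c ON c.customer_id = p.id WHERE c.id IS NULL

Execution result:
Alice Brown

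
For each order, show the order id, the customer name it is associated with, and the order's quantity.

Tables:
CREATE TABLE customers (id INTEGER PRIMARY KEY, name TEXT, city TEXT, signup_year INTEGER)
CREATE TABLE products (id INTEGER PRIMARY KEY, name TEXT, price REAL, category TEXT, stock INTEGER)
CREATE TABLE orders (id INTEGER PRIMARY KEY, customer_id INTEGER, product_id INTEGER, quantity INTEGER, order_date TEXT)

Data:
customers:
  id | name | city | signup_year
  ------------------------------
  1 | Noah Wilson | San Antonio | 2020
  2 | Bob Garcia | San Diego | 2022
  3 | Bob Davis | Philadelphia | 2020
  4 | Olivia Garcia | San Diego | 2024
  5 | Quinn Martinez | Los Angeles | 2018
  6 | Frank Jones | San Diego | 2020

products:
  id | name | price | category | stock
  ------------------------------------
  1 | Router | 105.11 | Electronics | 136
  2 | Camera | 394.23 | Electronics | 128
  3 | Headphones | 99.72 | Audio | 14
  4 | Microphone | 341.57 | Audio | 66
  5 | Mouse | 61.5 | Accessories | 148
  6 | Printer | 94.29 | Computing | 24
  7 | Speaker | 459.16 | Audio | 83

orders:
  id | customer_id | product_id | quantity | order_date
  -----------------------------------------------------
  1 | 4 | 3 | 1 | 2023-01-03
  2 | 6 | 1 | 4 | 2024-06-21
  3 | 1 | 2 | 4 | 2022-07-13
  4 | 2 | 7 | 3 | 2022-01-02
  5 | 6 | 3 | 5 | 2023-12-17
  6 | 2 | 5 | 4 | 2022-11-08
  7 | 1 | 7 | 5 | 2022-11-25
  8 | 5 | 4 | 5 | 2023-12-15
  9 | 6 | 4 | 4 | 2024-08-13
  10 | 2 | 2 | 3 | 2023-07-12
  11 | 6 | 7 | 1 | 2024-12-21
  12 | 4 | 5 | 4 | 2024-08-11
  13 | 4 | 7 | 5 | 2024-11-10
SELECT c.id, p.name AS customer, c.quantity FROM orders c JOIN customers p ON c.customer_id = p.id

Execution result:
id | customer | quantity
1 | Olivia Garcia | 1
2 | Frank Jones | 4
3 | Noah Wilson | 4
4 | Bob Garcia | 3
5 | Frank Jones | 5
6 | Bob Garcia | 4
7 | Noah Wilson | 5
8 | Quinn Martinez | 5
9 | Frank Jones | 4
10 | Bob Garcia | 3
11 | Frank Jones | 1
12 | Olivia Garcia | 4
13 | Olivia Garcia | 5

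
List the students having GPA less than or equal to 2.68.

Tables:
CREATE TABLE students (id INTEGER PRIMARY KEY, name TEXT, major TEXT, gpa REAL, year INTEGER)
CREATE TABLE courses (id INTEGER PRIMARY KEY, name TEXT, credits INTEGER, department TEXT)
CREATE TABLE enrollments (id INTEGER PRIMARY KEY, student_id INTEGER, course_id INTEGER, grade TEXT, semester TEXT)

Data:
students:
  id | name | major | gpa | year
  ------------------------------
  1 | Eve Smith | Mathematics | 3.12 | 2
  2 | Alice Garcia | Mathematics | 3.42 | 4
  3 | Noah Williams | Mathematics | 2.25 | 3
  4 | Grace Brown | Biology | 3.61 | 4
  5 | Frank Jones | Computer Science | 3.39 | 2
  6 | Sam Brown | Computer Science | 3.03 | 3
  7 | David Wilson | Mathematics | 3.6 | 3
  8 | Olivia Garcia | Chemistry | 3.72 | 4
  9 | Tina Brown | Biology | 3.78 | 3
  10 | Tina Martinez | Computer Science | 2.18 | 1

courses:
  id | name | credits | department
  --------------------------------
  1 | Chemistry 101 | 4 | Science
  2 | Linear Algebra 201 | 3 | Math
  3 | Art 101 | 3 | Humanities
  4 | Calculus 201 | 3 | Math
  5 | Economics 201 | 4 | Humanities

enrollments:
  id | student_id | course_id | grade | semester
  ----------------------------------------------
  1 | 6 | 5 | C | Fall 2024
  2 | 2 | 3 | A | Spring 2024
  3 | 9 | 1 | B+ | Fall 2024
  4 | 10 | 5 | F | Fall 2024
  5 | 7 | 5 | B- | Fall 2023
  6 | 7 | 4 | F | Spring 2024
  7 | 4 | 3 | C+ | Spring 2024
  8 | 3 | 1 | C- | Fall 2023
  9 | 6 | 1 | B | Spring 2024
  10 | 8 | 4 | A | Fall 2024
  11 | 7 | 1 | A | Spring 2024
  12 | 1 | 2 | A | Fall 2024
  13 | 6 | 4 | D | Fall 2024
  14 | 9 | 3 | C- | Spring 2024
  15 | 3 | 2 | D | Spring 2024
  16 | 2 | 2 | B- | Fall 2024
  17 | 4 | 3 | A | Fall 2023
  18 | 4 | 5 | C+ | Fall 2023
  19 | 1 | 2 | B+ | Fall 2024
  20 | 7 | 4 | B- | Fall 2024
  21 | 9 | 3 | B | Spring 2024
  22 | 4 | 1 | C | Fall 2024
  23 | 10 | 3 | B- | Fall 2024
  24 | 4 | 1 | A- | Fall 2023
SELECT name, gpa FROM students WHERE gpa <= 2.68

Execution result:
name | gpa
Noah Williams | 2.25
Tina Martinez | 2.18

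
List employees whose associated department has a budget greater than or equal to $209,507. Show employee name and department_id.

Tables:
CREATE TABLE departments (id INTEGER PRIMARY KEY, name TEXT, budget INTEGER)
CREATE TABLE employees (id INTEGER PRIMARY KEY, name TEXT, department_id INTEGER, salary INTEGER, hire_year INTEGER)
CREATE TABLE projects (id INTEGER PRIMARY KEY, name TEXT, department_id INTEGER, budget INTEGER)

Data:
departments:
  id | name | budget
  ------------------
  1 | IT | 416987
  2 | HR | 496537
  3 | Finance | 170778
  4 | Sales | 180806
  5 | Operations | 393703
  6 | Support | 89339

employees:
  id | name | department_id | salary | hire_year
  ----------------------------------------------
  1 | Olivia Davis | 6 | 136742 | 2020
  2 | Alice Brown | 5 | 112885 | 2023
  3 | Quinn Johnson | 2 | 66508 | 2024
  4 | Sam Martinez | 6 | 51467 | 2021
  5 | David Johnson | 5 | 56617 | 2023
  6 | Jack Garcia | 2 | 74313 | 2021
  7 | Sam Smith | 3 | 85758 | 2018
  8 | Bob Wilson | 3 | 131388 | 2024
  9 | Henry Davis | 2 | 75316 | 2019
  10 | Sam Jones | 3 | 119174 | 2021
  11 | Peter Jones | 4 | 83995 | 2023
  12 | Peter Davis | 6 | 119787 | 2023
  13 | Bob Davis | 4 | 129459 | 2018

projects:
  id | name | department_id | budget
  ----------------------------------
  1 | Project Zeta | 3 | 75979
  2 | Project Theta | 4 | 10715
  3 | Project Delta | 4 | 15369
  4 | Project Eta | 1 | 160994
SELECT name, department_id FROM employees WHERE department_id IN (SELECT id FROM departments WHERE budget >= 209507)

Execution result:
name | department_id
Alice Brown | 5
Quinn Johnson | 2
David Johnson | 5
Jack Garcia | 2
Henry Davis | 2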